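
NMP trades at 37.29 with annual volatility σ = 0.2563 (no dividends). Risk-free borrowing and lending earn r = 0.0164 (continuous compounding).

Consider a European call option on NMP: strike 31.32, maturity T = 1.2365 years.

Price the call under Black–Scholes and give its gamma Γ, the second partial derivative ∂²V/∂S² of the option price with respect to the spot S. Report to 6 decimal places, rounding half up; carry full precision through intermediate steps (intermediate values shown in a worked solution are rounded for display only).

σ√T = 0.2563·√1.2365 = 0.285001
d₁ = (ln(S/K) + (r+σ²/2)T) / (σ√T) = (ln(37.29/31.32) + (0.0164+0.2563²/2)·1.2365) / 0.285001 = (0.174468 + 0.060891) / 0.285001 = 0.825822
d₂ = d₁ − σ√T = 0.825822 − 0.285001 = 0.540821
e^{−rT} = 0.979926
N(d₁) = 0.795547,  N(d₂) = 0.705685
Call price V = S·N(d₁) − K·e^{−rT}·N(d₂) = 29.665960 − 21.658355 = 8.007605
φ(d₁) = (1/√(2π))·e^{−d₁²/2} = 0.283674
Γ = φ(d₁) / (S·σ·√T) = 0.026692

price = 8.007605
Γ = 0.026692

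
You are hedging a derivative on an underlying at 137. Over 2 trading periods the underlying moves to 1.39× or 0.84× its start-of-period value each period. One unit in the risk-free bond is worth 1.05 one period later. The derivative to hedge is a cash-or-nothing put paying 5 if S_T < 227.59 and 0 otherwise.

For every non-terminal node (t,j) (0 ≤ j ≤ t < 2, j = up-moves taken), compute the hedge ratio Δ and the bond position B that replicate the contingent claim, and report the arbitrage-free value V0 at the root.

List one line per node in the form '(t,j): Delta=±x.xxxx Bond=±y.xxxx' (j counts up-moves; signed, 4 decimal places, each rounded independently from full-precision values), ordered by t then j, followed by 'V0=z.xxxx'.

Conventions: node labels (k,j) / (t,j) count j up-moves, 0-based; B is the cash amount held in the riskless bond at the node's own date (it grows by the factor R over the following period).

No-arbitrage ⇒ martingale measure with p* = (R−d)/(u−d) = 0.3818.
Terminal payoffs: V(2,0)=5.0000, V(2,1)=5.0000, V(2,2)=0.0000
Node (1,0) S=115.0800: V=(p*·5.0000+(1−p*)·5.0000)/1.05=4.7619; Δ=(5.0000−5.0000)/(159.9612−96.6672)=0.0000; B=V−Δ·S=4.7619
Node (1,1) S=190.4300: V=(p*·0.0000+(1−p*)·5.0000)/1.05=2.9437; Δ=(0.0000−5.0000)/(264.6977−159.9612)=-0.0477; B=V−Δ·S=12.0346
Node (0,0) S=137.0000: V=(p*·2.9437+(1−p*)·4.7619)/1.05=3.8740; Δ=(2.9437−4.7619)/(190.4300−115.0800)=-0.0241; B=V−Δ·S=7.1798
Sanity check at the root: Δ(0,0)·S0 + B(0,0) reproduces V0 = 3.8740.

(0,0): Delta=-0.0241 Bond=7.1798
(1,0): Delta=0.0000 Bond=4.7619
(1,1): Delta=-0.0477 Bond=12.0346
V0=3.8740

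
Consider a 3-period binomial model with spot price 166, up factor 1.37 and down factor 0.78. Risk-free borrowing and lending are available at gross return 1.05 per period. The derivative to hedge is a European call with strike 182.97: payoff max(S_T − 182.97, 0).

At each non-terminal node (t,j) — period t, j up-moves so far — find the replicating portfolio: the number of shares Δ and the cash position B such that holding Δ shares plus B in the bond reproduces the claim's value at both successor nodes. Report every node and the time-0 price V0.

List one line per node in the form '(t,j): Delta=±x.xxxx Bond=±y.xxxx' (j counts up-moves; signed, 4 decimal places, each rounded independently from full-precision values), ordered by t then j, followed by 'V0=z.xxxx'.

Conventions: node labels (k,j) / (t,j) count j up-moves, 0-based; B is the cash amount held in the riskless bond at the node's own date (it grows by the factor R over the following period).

The replicating-portfolio and risk-neutral prices coincide; use p* = (1.05−0.78)/(1.37−0.78) = 0.4576 for the latter.
Terminal payoffs: V(3,0)=0.0000, V(3,1)=0.0000, V(3,2)=60.0510, V(3,3)=243.8746
Node (2,0) S=100.9944: V=(p*·0.0000+(1−p*)·0.0000)/1.05=0.0000; Δ=(0.0000−0.0000)/(138.3623−78.7756)=0.0000; B=V−Δ·S=0.0000
Node (2,1) S=177.3876: V=(p*·60.0510+(1−p*)·0.0000)/1.05=26.1724; Δ=(60.0510−0.0000)/(243.0210−138.3623)=0.5738; B=V−Δ·S=-75.6090
Node (2,2) S=311.5654: V=(p*·243.8746+(1−p*)·60.0510)/1.05=137.3083; Δ=(243.8746−60.0510)/(426.8446−243.0210)=1.0000; B=V−Δ·S=-174.2571
Node (1,0) S=129.4800: V=(p*·26.1724+(1−p*)·0.0000)/1.05=11.4068; Δ=(26.1724−0.0000)/(177.3876−100.9944)=0.3426; B=V−Δ·S=-32.9531
Node (1,1) S=227.4200: V=(p*·137.3083+(1−p*)·26.1724)/1.05=73.3630; Δ=(137.3083−26.1724)/(311.5654−177.3876)=0.8283; B=V−Δ·S=-115.0029
Node (0,0) S=166.0000: V=(p*·73.3630+(1−p*)·11.4068)/1.05=37.8663; Δ=(73.3630−11.4068)/(227.4200−129.4800)=0.6326; B=V−Δ·S=-67.1441
As a check, the time-0 holding Δ(0,0)·S0 + B(0,0) comes to 37.8663 — exactly V0.

(0,0): Delta=0.6326 Bond=-67.1441
(1,0): Delta=0.3426 Bond=-32.9531
(1,1): Delta=0.8283 Bond=-115.0029
(2,0): Delta=0.0000 Bond=0.0000
(2,1): Delta=0.5738 Bond=-75.6090
(2,2): Delta=1.0000 Bond=-174.2571
V0=37.8663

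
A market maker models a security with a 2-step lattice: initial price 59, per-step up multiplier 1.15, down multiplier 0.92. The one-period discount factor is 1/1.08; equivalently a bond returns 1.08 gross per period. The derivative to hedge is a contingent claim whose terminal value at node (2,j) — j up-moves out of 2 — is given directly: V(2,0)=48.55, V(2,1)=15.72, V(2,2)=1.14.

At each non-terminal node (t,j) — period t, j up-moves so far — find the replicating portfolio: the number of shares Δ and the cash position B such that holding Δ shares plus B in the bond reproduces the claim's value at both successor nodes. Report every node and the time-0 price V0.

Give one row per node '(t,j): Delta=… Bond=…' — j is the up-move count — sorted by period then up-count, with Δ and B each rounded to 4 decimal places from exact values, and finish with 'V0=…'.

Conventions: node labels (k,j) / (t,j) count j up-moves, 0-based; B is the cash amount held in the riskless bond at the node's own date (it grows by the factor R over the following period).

Under the risk-neutral measure, an up-move has probability p* = (R−d)/(u−d) = 0.6957 and values discount at R = 1.08.
At maturity the claim pays: V(2,0)=48.5500, V(2,1)=15.7200, V(2,2)=1.1400
  t=1,j=0: stock 54.2800 → up 62.4220 (V=15.7200), down 49.9376 (V=48.5500). Price 23.8072; hedge Δ=-2.6297, bond B=166.5463.
  t=1,j=1: stock 67.8500 → up 78.0275 (V=1.1400), down 62.4220 (V=15.7200). Price 5.1643; hedge Δ=-0.9343, bond B=68.5556.
  t=0,j=0: stock 59.0000 → up 67.8500 (V=5.1643), down 54.2800 (V=23.8072). Price 10.0354; hedge Δ=-1.3738, bond B=91.0915.
As a check, the time-0 holding Δ(0,0)·S0 + B(0,0) comes to 10.0354 — exactly V0.

(0,0): Delta=-1.3738 Bond=91.0915
(1,0): Delta=-2.6297 Bond=166.5463
(1,1): Delta=-0.9343 Bond=68.5556
V0=10.0354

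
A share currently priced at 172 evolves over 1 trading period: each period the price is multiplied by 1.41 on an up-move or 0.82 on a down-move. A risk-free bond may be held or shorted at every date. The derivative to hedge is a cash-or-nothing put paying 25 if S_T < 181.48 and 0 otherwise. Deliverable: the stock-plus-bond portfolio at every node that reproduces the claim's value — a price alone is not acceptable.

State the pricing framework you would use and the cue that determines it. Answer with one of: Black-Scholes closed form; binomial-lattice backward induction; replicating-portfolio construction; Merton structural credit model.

framework: replicating-portfolio construction

Key observation: the mandate to exhibit the hedge at every date and state singles out the replicating-portfolio construction on the 1-period tree with factors 1.41 and 0.82 from 172.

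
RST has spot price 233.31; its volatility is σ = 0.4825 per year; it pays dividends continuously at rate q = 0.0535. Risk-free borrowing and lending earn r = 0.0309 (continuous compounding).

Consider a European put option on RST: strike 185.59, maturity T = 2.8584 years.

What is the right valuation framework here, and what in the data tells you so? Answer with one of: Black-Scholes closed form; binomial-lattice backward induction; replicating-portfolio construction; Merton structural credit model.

Key observation: the strike-185.59 put on RST is European-exercise on a continuously-modelled lognormal underlying, so its value is a single closed-form evaluation.

framework: Black-Scholes closed form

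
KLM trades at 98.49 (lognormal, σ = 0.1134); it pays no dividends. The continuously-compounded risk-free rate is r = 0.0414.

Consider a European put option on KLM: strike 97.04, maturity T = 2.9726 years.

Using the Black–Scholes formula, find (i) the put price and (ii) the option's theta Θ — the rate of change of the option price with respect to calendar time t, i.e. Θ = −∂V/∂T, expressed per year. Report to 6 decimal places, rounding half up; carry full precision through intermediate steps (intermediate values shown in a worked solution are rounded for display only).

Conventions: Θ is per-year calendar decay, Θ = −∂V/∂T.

price = 2.538168
Θ = 0.029304

σ√T = 0.1134·√2.9726 = 0.195516
d₁ = (ln(S/K) + (r+σ²/2)T) / (σ√T) = (ln(98.49/97.04) + (0.0414+0.1134²/2)·2.9726) / 0.195516 = (0.014832 + 0.142179) / 0.195516 = 0.803059
d₂ = d₁ − σ√T = 0.803059 − 0.195516 = 0.607544
e^{−rT} = 0.884206
N(−d₁) = 0.210970,  N(−d₂) = 0.271745
Put price V = K·e^{−rT}·N(−d₂) − S·N(−d₁) = 23.316629 − 20.778460 = 2.538168
φ(d₁) = (1/√(2π))·e^{−d₁²/2} = 0.288982
Θ = −S·φ(d₁)·σ/(2√T) + r·K·e^{−rT}·N(−d₂) = −0.936004 + 0.965308 = 0.029304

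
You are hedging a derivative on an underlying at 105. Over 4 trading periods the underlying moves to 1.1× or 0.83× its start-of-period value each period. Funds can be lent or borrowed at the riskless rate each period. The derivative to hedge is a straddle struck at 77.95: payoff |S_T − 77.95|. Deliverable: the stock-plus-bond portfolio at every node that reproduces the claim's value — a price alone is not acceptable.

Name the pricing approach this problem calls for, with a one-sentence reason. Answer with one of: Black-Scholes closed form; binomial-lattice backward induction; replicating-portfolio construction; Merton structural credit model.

framework: replicating-portfolio construction

Key observation: the task asks for the hedge itself — share and bond holdings at every node of the 4-period tree on spot 105 with factors 1.1/0.83 — which is exactly what the replicating-portfolio construction produces.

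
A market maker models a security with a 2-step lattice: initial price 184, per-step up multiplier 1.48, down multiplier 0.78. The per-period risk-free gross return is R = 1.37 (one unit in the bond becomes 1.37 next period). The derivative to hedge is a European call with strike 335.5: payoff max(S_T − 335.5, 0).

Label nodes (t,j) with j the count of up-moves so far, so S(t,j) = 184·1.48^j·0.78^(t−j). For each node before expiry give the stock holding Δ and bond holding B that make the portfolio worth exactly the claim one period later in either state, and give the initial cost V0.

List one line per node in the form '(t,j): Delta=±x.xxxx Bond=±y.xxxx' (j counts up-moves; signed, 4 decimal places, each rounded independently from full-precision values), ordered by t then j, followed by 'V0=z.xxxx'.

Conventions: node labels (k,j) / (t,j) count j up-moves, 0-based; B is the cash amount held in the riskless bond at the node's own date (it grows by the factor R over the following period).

(0,0): Delta=0.3226 Bond=-33.7932
(1,0): Delta=0.0000 Bond=0.0000
(1,1): Delta=0.3543 Bond=-54.9283
V0=25.5615

Risk-neutral probability p* = (R−d)/(u−d) = (1.37−0.78)/(1.48−0.78) = 0.8429.
At maturity the claim pays: V(2,0)=0.0000, V(2,1)=0.0000, V(2,2)=67.5336
Node (1,0) S=143.5200: V=(p*·0.0000+(1−p*)·0.0000)/1.37=0.0000; Δ=(0.0000−0.0000)/(212.4096−111.9456)=0.0000; B=V−Δ·S=0.0000
Node (1,1) S=272.3200: V=(p*·67.5336+(1−p*)·0.0000)/1.37=41.5483; Δ=(67.5336−0.0000)/(403.0336−212.4096)=0.3543; B=V−Δ·S=-54.9283
Node (0,0) S=184.0000: V=(p*·41.5483+(1−p*)·0.0000)/1.37=25.5615; Δ=(41.5483−0.0000)/(272.3200−143.5200)=0.3226; B=V−Δ·S=-33.7932
As a check, the time-0 holding Δ(0,0)·S0 + B(0,0) comes to 25.5615 — exactly V0.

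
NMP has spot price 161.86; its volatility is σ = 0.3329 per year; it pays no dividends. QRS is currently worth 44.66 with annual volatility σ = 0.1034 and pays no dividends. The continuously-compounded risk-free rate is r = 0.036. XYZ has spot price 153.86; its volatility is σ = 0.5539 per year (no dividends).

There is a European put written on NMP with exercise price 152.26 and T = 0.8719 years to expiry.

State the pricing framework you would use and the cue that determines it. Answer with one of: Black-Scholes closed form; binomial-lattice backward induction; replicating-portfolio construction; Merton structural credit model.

Key observation: the instrument is a plain European put (strike 152.26) on a lognormal asset; the exact continuous-time formula applies directly.

framework: Black-Scholes closed form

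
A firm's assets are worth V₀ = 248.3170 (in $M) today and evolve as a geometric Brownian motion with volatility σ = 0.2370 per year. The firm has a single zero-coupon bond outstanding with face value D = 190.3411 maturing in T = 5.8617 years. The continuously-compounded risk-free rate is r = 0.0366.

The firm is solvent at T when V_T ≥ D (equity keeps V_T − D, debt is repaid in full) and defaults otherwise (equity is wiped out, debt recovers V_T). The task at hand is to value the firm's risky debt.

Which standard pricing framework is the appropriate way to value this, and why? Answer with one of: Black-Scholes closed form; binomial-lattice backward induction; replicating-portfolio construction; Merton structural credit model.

Key observation: the data describe a firm's assets (V₀ = 248.3170, GBM) and a single zero-coupon debt of face 190.3411, so credit quantities follow from equity-as-call in the structural model.

framework: Merton structural credit model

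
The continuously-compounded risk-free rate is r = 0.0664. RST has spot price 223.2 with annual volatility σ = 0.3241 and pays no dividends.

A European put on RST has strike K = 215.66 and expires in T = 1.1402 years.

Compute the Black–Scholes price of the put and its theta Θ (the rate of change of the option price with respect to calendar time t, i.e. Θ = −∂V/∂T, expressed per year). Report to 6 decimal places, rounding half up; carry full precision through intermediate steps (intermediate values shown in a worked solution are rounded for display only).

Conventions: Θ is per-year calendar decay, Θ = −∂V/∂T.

price = 18.873952
Θ = -6.105747

σ√T = 0.3241·√1.1402 = 0.346074
d₁ = (ln(S/K) + (r+σ²/2)T) / (σ√T) = (ln(223.2/215.66) + (0.0664+0.3241²/2)·1.1402) / 0.346074 = (0.034365 + 0.135593) / 0.346074 = 0.491103
d₂ = d₁ − σ√T = 0.491103 − 0.346074 = 0.145028
e^{−rT} = 0.927086
N(−d₁) = 0.311677,  N(−d₂) = 0.442344
Put price V = K·e^{−rT}·N(−d₂) − S·N(−d₁) = 88.440219 − 69.566267 = 18.873952
φ(d₁) = (1/√(2π))·e^{−d₁²/2} = 0.353621
Θ = −S·φ(d₁)·σ/(2√T) + r·K·e^{−rT}·N(−d₂) = −11.978178 + 5.872431 = -6.105747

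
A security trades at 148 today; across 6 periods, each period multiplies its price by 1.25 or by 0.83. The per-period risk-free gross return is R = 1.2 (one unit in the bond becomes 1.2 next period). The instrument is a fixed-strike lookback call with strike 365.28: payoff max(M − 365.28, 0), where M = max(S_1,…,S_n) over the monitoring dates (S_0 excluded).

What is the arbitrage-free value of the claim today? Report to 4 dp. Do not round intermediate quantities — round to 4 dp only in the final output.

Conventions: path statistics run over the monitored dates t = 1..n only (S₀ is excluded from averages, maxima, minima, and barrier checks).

price = 34.0403

No-arbitrage gives p* = (R−d)/(u−d) = 0.8810: enumerate every path, weight its payoff by its p*-probability, and discount by R^6.
Enumerate all 2^6 = 64 price paths (U = up ×1.25, D = down ×0.83); each path with k up-moves has probability p*^k·(1−p*)^(6−k).
DDDDDD: M=122.8400, payoff=0.0000, prob=0.000003
UDDDDD: M=185.0000, payoff=0.0000, prob=0.000021
DUDDDD: M=153.5500, payoff=0.0000, prob=0.000021
UUDDDD: M=231.2500, payoff=0.0000, prob=0.000156
DDUDDD: M=127.4465, payoff=0.0000, prob=0.000021
UDUDDD: M=191.9375, payoff=0.0000, prob=0.000156
DUUDDD: M=191.9375, payoff=0.0000, prob=0.000156
UUUDDD: M=289.0625, payoff=0.0000, prob=0.001154
DDDUDD: M=122.8400, payoff=0.0000, prob=0.000021
UDDUDD: M=185.0000, payoff=0.0000, prob=0.000156
DUDUDD: M=159.3081, payoff=0.0000, prob=0.000156
UUDUDD: M=239.9219, payoff=0.0000, prob=0.001154
DDUUDD: M=159.3081, payoff=0.0000, prob=0.000156
UDUUDD: M=239.9219, payoff=0.0000, prob=0.001154
DUUUDD: M=239.9219, payoff=0.0000, prob=0.001154
UUUUDD: M=361.3281, payoff=0.0000, prob=0.008536
DDDDUD: M=122.8400, payoff=0.0000, prob=0.000021
UDDDUD: M=185.0000, payoff=0.0000, prob=0.000156
DUDDUD: M=153.5500, payoff=0.0000, prob=0.000156
UUDDUD: M=231.2500, payoff=0.0000, prob=0.001154
DDUDUD: M=132.2257, payoff=0.0000, prob=0.000156
UDUDUD: M=199.1352, payoff=0.0000, prob=0.001154
DUUDUD: M=199.1352, payoff=0.0000, prob=0.001154
UUUDUD: M=299.9023, payoff=0.0000, prob=0.008536
DDDUUD: M=132.2257, payoff=0.0000, prob=0.000156
UDDUUD: M=199.1352, payoff=0.0000, prob=0.001154
DUDUUD: M=199.1352, payoff=0.0000, prob=0.001154
UUDUUD: M=299.9023, payoff=0.0000, prob=0.008536
DDUUUD: M=199.1352, payoff=0.0000, prob=0.001154
UDUUUD: M=299.9023, payoff=0.0000, prob=0.008536
DUUUUD: M=299.9023, payoff=0.0000, prob=0.008536
UUUUUD: M=451.6602, payoff=86.3802, prob=0.063166
DDDDDU: M=122.8400, payoff=0.0000, prob=0.000021
UDDDDU: M=185.0000, payoff=0.0000, prob=0.000156
DUDDDU: M=153.5500, payoff=0.0000, prob=0.000156
UUDDDU: M=231.2500, payoff=0.0000, prob=0.001154
DDUDDU: M=127.4465, payoff=0.0000, prob=0.000156
UDUDDU: M=191.9375, payoff=0.0000, prob=0.001154
DUUDDU: M=191.9375, payoff=0.0000, prob=0.001154
UUUDDU: M=289.0625, payoff=0.0000, prob=0.008536
DDDUDU: M=122.8400, payoff=0.0000, prob=0.000156
UDDUDU: M=185.0000, payoff=0.0000, prob=0.001154
DUDUDU: M=165.2822, payoff=0.0000, prob=0.001154
UUDUDU: M=248.9189, payoff=0.0000, prob=0.008536
DDUUDU: M=165.2822, payoff=0.0000, prob=0.001154
UDUUDU: M=248.9189, payoff=0.0000, prob=0.008536
DUUUDU: M=248.9189, payoff=0.0000, prob=0.008536
UUUUDU: M=374.8779, payoff=9.5979, prob=0.063166
DDDDUU: M=122.8400, payoff=0.0000, prob=0.000156
UDDDUU: M=185.0000, payoff=0.0000, prob=0.001154
DUDDUU: M=165.2822, payoff=0.0000, prob=0.001154
UUDDUU: M=248.9189, payoff=0.0000, prob=0.008536
DDUDUU: M=165.2822, payoff=0.0000, prob=0.001154
UDUDUU: M=248.9189, payoff=0.0000, prob=0.008536
DUUDUU: M=248.9189, payoff=0.0000, prob=0.008536
UUUDUU: M=374.8779, payoff=9.5979, prob=0.063166
DDDUUU: M=165.2822, payoff=0.0000, prob=0.001154
UDDUUU: M=248.9189, payoff=0.0000, prob=0.008536
DUDUUU: M=248.9189, payoff=0.0000, prob=0.008536
UUDUUU: M=374.8779, payoff=9.5979, prob=0.063166
DDUUUU: M=248.9189, payoff=0.0000, prob=0.008536
UDUUUU: M=374.8779, payoff=9.5979, prob=0.063166
DUUUUU: M=374.8779, payoff=9.5979, prob=0.063166
UUUUUU: M=564.5752, payoff=199.2952, prob=0.467428
Price = Σ prob·payoff / R^6 = 101.643722 / 2.985984 = 34.0403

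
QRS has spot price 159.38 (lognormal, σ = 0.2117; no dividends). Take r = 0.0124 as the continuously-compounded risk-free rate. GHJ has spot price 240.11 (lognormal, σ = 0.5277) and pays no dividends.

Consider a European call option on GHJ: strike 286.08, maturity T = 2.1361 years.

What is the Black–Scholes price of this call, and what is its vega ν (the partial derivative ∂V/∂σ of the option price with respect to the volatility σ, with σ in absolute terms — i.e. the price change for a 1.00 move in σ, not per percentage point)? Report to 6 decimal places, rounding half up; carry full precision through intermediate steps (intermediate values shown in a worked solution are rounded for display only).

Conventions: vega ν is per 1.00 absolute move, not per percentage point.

price = 59.989080
ν = 137.421862

σ√T = 0.5277·√2.1361 = 0.771255
d₁ = (ln(S/K) + (r+σ²/2)T) / (σ√T) = (ln(240.11/286.08) + (0.0124+0.5277²/2)·2.1361) / 0.771255 = (-0.175174 + 0.323905) / 0.771255 = 0.192842
d₂ = d₁ − σ√T = 0.192842 − 0.771255 = -0.578413
e^{−rT} = 0.973860
N(d₁) = 0.576459,  N(d₂) = 0.281493
Call price V = S·N(d₁) − K·e^{−rT}·N(d₂) = 138.413482 − 78.424402 = 59.989080
φ(d₁) = (1/√(2π))·e^{−d₁²/2} = 0.391593
ν = S·φ(d₁)·√T = 137.421862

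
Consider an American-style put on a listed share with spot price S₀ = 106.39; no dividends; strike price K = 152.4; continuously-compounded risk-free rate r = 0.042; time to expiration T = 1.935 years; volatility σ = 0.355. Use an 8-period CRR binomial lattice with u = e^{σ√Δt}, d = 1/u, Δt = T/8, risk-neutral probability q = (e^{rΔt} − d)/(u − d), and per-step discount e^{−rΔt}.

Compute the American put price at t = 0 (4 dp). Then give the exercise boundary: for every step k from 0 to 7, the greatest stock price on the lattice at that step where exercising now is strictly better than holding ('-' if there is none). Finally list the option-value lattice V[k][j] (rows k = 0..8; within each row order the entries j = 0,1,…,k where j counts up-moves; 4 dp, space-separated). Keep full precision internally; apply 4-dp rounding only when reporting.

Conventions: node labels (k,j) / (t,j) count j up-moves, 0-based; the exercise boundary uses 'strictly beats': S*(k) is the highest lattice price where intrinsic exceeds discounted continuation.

price = 48.8949
boundary = - 89.3463 75.0330 89.3463 75.0330 89.3463 106.3900 126.6850
tree:
48.8949
63.0537 34.9218
77.3670 47.7894 22.0230
89.3873 63.0537 32.6219 11.2565
99.4820 77.3670 46.4844 18.6207 3.6909
107.9594 89.3873 63.0537 29.9067 7.0547 0.2045
115.0788 99.4820 77.3670 46.0100 13.4743 0.4016 0.0000
121.0577 107.9594 89.3873 63.0537 25.7150 0.7886 0.0000 0.0000
126.0787 115.0788 99.4820 77.3670 46.0100 1.5486 0.0000 0.0000 0.0000

Δt=0.24188  u=1.19076  d=0.83980  q=0.48556  discount=0.98989
step 8 (expiry): payoffs max(K−S,0) = 126.0787 115.0788 99.4820 77.3670 46.0100 1.5486 0.0000 0.0000 0.0000
step 7: (k=7,j=0): S=31.3423, K−S=121.0577, hold=119.5173 ⇒ V=121.0577 exercise | (k=7,j=1): S=44.4406, K−S=107.9594, hold=106.4191 ⇒ V=107.9594 exercise | (k=7,j=2): S=63.0127, K−S=89.3873, hold=87.8470 ⇒ V=89.3873 exercise | (k=7,j=3): S=89.3463, K−S=63.0537, hold=61.5133 ⇒ V=63.0537 exercise | (k=7,j=4): S=126.6850, K−S=25.7150, hold=24.1747 ⇒ V=25.7150 exercise | (k=7,j=5): S=179.6278, K−S=0.0000, hold=0.7886 ⇒ V=0.7886 continue | (k=7,j=6): S=254.6960, K−S=0.0000, hold=0.0000 ⇒ V=0.0000 continue | (k=7,j=7): S=361.1358, K−S=0.0000, hold=0.0000 ⇒ V=0.0000 continue  boundary S*=126.6850
step 6: (k=6,j=0): S=37.3212, K−S=115.0788, hold=113.5385 ⇒ V=115.0788 exercise | (k=6,j=1): S=52.9180, K−S=99.4820, hold=97.9416 ⇒ V=99.4820 exercise | (k=6,j=2): S=75.0330, K−S=77.3670, hold=75.8266 ⇒ V=77.3670 exercise | (k=6,j=3): S=106.3900, K−S=46.0100, hold=44.4696 ⇒ V=46.0100 exercise | (k=6,j=4): S=150.8514, K−S=1.5486, hold=13.4743 ⇒ V=13.4743 continue | (k=6,j=5): S=213.8936, K−S=0.0000, hold=0.4016 ⇒ V=0.4016 continue | (k=6,j=6): S=303.2818, K−S=0.0000, hold=0.0000 ⇒ V=0.0000 continue  boundary S*=106.3900
step 5: (k=5,j=0): S=44.4406, K−S=107.9594, hold=106.4191 ⇒ V=107.9594 exercise | (k=5,j=1): S=63.0127, K−S=89.3873, hold=87.8470 ⇒ V=89.3873 exercise | (k=5,j=2): S=89.3463, K−S=63.0537, hold=61.5133 ⇒ V=63.0537 exercise | (k=5,j=3): S=126.6850, K−S=25.7150, hold=29.9067 ⇒ V=29.9067 continue | (k=5,j=4): S=179.6278, K−S=0.0000, hold=7.0547 ⇒ V=7.0547 continue | (k=5,j=5): S=254.6960, K−S=0.0000, hold=0.2045 ⇒ V=0.2045 continue  boundary S*=89.3463
step 4: (k=4,j=0): S=52.9180, K−S=99.4820, hold=97.9416 ⇒ V=99.4820 exercise | (k=4,j=1): S=75.0330, K−S=77.3670, hold=75.8266 ⇒ V=77.3670 exercise | (k=4,j=2): S=106.3900, K−S=46.0100, hold=46.4844 ⇒ V=46.4844 continue | (k=4,j=3): S=150.8514, K−S=1.5486, hold=18.6207 ⇒ V=18.6207 continue | (k=4,j=4): S=213.8936, K−S=0.0000, hold=3.6909 ⇒ V=3.6909 continue  boundary S*=75.0330
step 3: (k=3,j=0): S=63.0127, K−S=89.3873, hold=87.8470 ⇒ V=89.3873 exercise | (k=3,j=1): S=89.3463, K−S=63.0537, hold=61.7414 ⇒ V=63.0537 exercise | (k=3,j=2): S=126.6850, K−S=25.7150, hold=32.6219 ⇒ V=32.6219 continue | (k=3,j=3): S=179.6278, K−S=0.0000, hold=11.2565 ⇒ V=11.2565 continue  boundary S*=89.3463
step 2: (k=2,j=0): S=75.0330, K−S=77.3670, hold=75.8266 ⇒ V=77.3670 exercise | (k=2,j=1): S=106.3900, K−S=46.0100, hold=47.7894 ⇒ V=47.7894 continue | (k=2,j=2): S=150.8514, K−S=1.5486, hold=22.0230 ⇒ V=22.0230 continue  boundary S*=75.0330
step 1: (k=1,j=0): S=89.3463, K−S=63.0537, hold=62.3686 ⇒ V=63.0537 exercise | (k=1,j=1): S=126.6850, K−S=25.7150, hold=34.9218 ⇒ V=34.9218 continue  boundary S*=89.3463
step 0: (k=0,j=0): S=106.3900, K−S=46.0100, hold=48.8949 ⇒ V=48.8949 continue  boundary S*=-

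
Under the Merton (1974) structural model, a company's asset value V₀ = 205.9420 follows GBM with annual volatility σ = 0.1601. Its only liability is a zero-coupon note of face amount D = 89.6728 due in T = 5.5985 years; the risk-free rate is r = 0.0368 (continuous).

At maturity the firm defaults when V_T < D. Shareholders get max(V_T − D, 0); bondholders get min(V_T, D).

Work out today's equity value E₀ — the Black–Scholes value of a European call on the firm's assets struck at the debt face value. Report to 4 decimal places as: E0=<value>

Work the structural quantities from V₀ = 205.9420 against face 89.6728:
d₁ = [ln(V₀/D) + (r + σ²/2)T] / (σ√T)
   = [ln(205.9420/89.6728) + (0.0368 + 0.5·0.1601²)·5.5985] / (0.1601·√5.5985)
   = [0.831427 + 0.277775] / 0.378815 = 2.928084
d₂ = d₁ − σ√T = 2.928084 − 0.378815 = 2.549269
N(d₁) = 0.998295,  N(d₂) = 0.994603,  e^(−rT) = 0.813813
E₀ = V₀·N(d₁) − D·e^(−rT)·N(d₂)
   = 205.9420·0.998295 − 89.6728·0.813813·0.994603 = 133.007818

E0=133.0078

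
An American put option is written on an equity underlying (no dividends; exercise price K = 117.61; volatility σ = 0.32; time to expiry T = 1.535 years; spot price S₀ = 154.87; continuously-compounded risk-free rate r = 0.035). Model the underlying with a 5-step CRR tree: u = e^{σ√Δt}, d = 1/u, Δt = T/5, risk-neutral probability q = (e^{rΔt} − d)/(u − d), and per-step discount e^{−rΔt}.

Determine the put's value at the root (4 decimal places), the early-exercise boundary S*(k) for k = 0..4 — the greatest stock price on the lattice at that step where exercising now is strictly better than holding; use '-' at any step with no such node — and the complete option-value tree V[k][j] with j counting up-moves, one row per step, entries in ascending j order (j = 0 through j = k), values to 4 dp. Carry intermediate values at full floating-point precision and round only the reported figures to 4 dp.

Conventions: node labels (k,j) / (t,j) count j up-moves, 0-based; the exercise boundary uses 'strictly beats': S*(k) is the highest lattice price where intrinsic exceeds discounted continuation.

Δt=0.30700  u=1.19399  d=0.83752  q=0.48610  discount=0.98931
step 5 (expiry): payoffs max(K−S,0) = 53.7901 26.6269 0.0000 0.0000 0.0000 0.0000
step 4: (k=4,j=0): S=76.2006, K−S=41.4094, hold=40.1525 ⇒ V=41.4094 exercise | (k=4,j=1): S=108.6333, K−S=8.9767, hold=13.5375 ⇒ V=13.5375 continue | (k=4,j=2): S=154.8700, K−S=0.0000, hold=0.0000 ⇒ V=0.0000 continue | (k=4,j=3): S=220.7861, K−S=0.0000, hold=0.0000 ⇒ V=0.0000 continue | (k=4,j=4): S=314.7577, K−S=0.0000, hold=0.0000 ⇒ V=0.0000 continue  boundary S*=76.2006
step 3: (k=3,j=0): S=90.9831, K−S=26.6269, hold=27.5632 ⇒ V=27.5632 continue | (k=3,j=1): S=129.7075, K−S=0.0000, hold=6.8826 ⇒ V=6.8826 continue | (k=3,j=2): S=184.9139, K−S=0.0000, hold=0.0000 ⇒ V=0.0000 continue | (k=3,j=3): S=263.6174, K−S=0.0000, hold=0.0000 ⇒ V=0.0000 continue  boundary S*=-
step 2: (k=2,j=0): S=108.6333, K−S=8.9767, hold=17.3234 ⇒ V=17.3234 continue | (k=2,j=1): S=154.8700, K−S=0.0000, hold=3.4992 ⇒ V=3.4992 continue | (k=2,j=2): S=220.7861, K−S=0.0000, hold=0.0000 ⇒ V=0.0000 continue  boundary S*=-
step 1: (k=1,j=0): S=129.7075, K−S=0.0000, hold=10.4902 ⇒ V=10.4902 continue | (k=1,j=1): S=184.9139, K−S=0.0000, hold=1.7790 ⇒ V=1.7790 continue  boundary S*=-
step 0: (k=0,j=0): S=154.8700, K−S=0.0000, hold=6.1889 ⇒ V=6.1889 continue  boundary S*=-

price = 6.1889
boundary = - - - - 76.2006
tree:
6.1889
10.4902 1.7790
17.3234 3.4992 0.0000
27.5632 6.8826 0.0000 0.0000
41.4094 13.5375 0.0000 0.0000 0.0000
53.7901 26.6269 0.0000 0.0000 0.0000 0.0000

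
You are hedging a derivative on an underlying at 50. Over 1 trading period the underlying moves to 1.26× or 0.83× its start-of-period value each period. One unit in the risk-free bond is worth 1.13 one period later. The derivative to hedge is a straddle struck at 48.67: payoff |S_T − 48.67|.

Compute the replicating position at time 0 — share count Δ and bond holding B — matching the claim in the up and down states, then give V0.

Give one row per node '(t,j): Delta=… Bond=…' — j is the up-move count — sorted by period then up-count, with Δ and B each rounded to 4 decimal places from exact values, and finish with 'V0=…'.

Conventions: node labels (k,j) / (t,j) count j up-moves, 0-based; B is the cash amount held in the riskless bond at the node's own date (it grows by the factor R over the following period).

(0,0): Delta=0.3330 Bond=-5.8854
V0=10.7658

The replicating-portfolio and risk-neutral prices coincide; use p* = (1.13−0.83)/(1.26−0.83) = 0.6977 for the latter.
Expiry values: V(1,0)=7.1700, V(1,1)=14.3300
(0,0): S=50.0000. Δ = (V_up−V_dn)/(S_up−S_dn) = (14.3300−7.1700)/(63.0000−41.5000) = 0.3330. V = [p*·14.3300 + (1−p*)·7.1700]/1.13 = 10.7658. B = V − Δ·S = -5.8854.
Check: Δ(0,0)·S0 + B(0,0) = 10.7658 = V0.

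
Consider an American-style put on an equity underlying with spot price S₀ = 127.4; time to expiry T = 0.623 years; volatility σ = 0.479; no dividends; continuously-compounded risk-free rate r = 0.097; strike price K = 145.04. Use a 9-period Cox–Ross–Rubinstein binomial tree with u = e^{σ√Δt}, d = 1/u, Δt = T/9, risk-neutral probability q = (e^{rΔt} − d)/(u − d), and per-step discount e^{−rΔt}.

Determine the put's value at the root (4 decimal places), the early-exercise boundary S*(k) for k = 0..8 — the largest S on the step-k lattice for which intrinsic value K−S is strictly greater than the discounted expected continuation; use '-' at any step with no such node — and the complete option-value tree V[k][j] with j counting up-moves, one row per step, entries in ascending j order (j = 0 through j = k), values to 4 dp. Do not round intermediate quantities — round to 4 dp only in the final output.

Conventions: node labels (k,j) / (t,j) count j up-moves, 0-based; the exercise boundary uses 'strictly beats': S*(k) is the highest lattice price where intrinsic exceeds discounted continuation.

price = 26.1206
boundary = - - 99.0159 87.2917 99.0159 87.2917 99.0159 112.3149 127.4000
tree:
26.1206
35.2310 17.1887
46.0241 24.7078 9.7575
57.7483 34.3658 15.1984 4.3437
68.0843 46.0241 22.9488 7.5043 1.1809
77.1964 57.7483 33.3208 12.6878 2.3223 0.0334
85.2296 68.0843 46.0241 20.8242 4.5660 0.0667 0.0000
92.3116 77.1964 57.7483 32.7251 8.9756 0.1329 0.0000 0.0000
98.5551 85.2296 68.0843 46.0241 17.6400 0.2651 0.0000 0.0000 0.0000
104.0592 92.3116 77.1964 57.7483 32.7251 0.5288 0.0000 0.0000 0.0000 0.0000

Δt=0.06922, u=1.13431, d=0.88159, q=0.49519, disc=e^(-rΔt)=0.99331
k=9 terminal: V=max(K-S,0) → 104.0592 92.3116 77.1964 57.7483 32.7251 0.5288 0.0000 0.0000 0.0000 0.0000
k=8: j=0 S=46.4849 intr=98.5551 cont=97.5845 V=98.5551[EX]; j=1 S=59.8104 intr=85.2296 cont=84.2590 V=85.2296[EX]; j=2 S=76.9557 intr=68.0843 cont=67.1137 V=68.0843[EX]; j=3 S=99.0159 intr=46.0241 cont=45.0534 V=46.0241[EX]; j=4 S=127.4000 intr=17.6400 cont=16.6694 V=17.6400[EX]; j=5 S=163.9207 intr=0.0000 cont=0.2651 V=0.2651[hold]; j=6 S=210.9104 intr=0.0000 cont=0.0000 V=0.0000[hold]; j=7 S=271.3703 intr=0.0000 cont=0.0000 V=0.0000[hold]; j=8 S=349.1618 intr=0.0000 cont=0.0000 V=0.0000[hold]  S*(8)=127.4000
k=7: j=0 S=52.7284 intr=92.3116 cont=91.3410 V=92.3116[EX]; j=1 S=67.8436 intr=77.1964 cont=76.2258 V=77.1964[EX]; j=2 S=87.2917 intr=57.7483 cont=56.7777 V=57.7483[EX]; j=3 S=112.3149 intr=32.7251 cont=31.7545 V=32.7251[EX]; j=4 S=144.5112 intr=0.5288 cont=8.9756 V=8.9756[hold]; j=5 S=185.9370 intr=0.0000 cont=0.1329 V=0.1329[hold]; j=6 S=239.2380 intr=0.0000 cont=0.0000 V=0.0000[hold]; j=7 S=307.8184 intr=0.0000 cont=0.0000 V=0.0000[hold]  S*(7)=112.3149
k=6: j=0 S=59.8104 intr=85.2296 cont=84.2590 V=85.2296[EX]; j=1 S=76.9557 intr=68.0843 cont=67.1137 V=68.0843[EX]; j=2 S=99.0159 intr=46.0241 cont=45.0534 V=46.0241[EX]; j=3 S=127.4000 intr=17.6400 cont=20.8242 V=20.8242[hold]; j=4 S=163.9207 intr=0.0000 cont=4.5660 V=4.5660[hold]; j=5 S=210.9104 intr=0.0000 cont=0.0667 V=0.0667[hold]; j=6 S=271.3703 intr=0.0000 cont=0.0000 V=0.0000[hold]  S*(6)=99.0159
k=5: j=0 S=67.8436 intr=77.1964 cont=76.2258 V=77.1964[EX]; j=1 S=87.2917 intr=57.7483 cont=56.7777 V=57.7483[EX]; j=2 S=112.3149 intr=32.7251 cont=33.3208 V=33.3208[hold]; j=3 S=144.5112 intr=0.5288 cont=12.6878 V=12.6878[hold]; j=4 S=185.9370 intr=0.0000 cont=2.3223 V=2.3223[hold]; j=5 S=239.2380 intr=0.0000 cont=0.0334 V=0.0334[hold]  S*(5)=87.2917
k=4: j=0 S=76.9557 intr=68.0843 cont=67.1137 V=68.0843[EX]; j=1 S=99.0159 intr=46.0241 cont=45.3464 V=46.0241[EX]; j=2 S=127.4000 intr=17.6400 cont=22.9488 V=22.9488[hold]; j=3 S=163.9207 intr=0.0000 cont=7.5043 V=7.5043[hold]; j=4 S=210.9104 intr=0.0000 cont=1.1809 V=1.1809[hold]  S*(4)=99.0159
k=3: j=0 S=87.2917 intr=57.7483 cont=56.7777 V=57.7483[EX]; j=1 S=112.3149 intr=32.7251 cont=34.3658 V=34.3658[hold]; j=2 S=144.5112 intr=0.5288 cont=15.1984 V=15.1984[hold]; j=3 S=185.9370 intr=0.0000 cont=4.3437 V=4.3437[hold]  S*(3)=87.2917
k=2: j=0 S=99.0159 intr=46.0241 cont=45.8605 V=46.0241[EX]; j=1 S=127.4000 intr=17.6400 cont=24.7078 V=24.7078[hold]; j=2 S=163.9207 intr=0.0000 cont=9.7575 V=9.7575[hold]  S*(2)=99.0159
k=1: j=0 S=112.3149 intr=32.7251 cont=35.2310 V=35.2310[hold]; j=1 S=144.5112 intr=0.5288 cont=17.1887 V=17.1887[hold]  S*(1)=-
k=0: j=0 S=127.4000 intr=17.6400 cont=26.1206 V=26.1206[hold]  S*(0)=-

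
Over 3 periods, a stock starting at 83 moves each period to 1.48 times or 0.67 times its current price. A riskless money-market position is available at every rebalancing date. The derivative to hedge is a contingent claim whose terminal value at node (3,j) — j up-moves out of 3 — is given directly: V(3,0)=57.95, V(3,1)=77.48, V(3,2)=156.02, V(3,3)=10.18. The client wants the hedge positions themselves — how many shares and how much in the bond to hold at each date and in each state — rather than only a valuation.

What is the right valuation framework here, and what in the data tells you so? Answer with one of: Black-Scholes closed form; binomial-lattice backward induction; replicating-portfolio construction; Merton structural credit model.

framework: replicating-portfolio construction

Key observation: since the answer must list Δ and B at each node of the 1.48/0.67 lattice on 83, the replicating-portfolio method — solving the two-state system at every node — is the one that applies.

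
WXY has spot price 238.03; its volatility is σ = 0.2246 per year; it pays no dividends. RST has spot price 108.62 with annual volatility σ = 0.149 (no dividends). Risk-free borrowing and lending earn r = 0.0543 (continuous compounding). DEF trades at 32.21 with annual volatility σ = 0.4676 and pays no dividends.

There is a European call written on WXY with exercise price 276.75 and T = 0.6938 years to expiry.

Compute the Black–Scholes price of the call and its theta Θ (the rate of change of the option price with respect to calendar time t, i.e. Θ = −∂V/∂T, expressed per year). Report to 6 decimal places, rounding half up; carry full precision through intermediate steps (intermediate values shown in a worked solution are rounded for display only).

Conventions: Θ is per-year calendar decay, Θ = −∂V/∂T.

σ√T = 0.2246·√0.6938 = 0.187080
d₁ = (ln(S/K) + (r+σ²/2)T) / (σ√T) = (ln(238.03/276.75) + (0.0543+0.2246²/2)·0.6938) / 0.187080 = (-0.150718 + 0.055173) / 0.187080 = -0.510718
d₂ = d₁ − σ√T = -0.510718 − 0.187080 = -0.697798
e^{−rT} = 0.963027
N(d₁) = 0.304774,  N(d₂) = 0.242652
Call price V = S·N(d₁) − K·e^{−rT}·N(d₂) = 72.545389 − 64.671014 = 7.874375
φ(d₁) = (1/√(2π))·e^{−d₁²/2} = 0.350163
Θ = −S·φ(d₁)·σ/(2√T) − r·K·e^{−rT}·N(d₂) = −11.237382 − 3.511636 = -14.749018

price = 7.874375
Θ = -14.749018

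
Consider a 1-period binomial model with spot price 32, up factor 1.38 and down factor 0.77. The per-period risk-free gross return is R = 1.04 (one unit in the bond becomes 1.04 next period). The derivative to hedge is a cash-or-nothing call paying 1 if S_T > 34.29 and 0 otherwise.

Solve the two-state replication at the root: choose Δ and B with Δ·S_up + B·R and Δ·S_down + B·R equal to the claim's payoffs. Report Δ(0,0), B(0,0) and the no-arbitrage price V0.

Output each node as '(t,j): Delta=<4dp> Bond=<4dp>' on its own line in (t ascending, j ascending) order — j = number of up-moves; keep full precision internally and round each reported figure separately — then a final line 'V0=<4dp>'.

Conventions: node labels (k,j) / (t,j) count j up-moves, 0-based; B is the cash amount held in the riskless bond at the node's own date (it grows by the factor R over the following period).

(0,0): Delta=0.0512 Bond=-1.2137
V0=0.4256

Since d<R<u, set p* = (R−d)/(u−d) = 0.4426; price each node as the discounted p*-expectation of its children.
Payoffs at expiry: V(1,0)=0.0000, V(1,1)=1.0000
(0,0): S=32.0000. Δ = (V_up−V_dn)/(S_up−S_dn) = (1.0000−0.0000)/(44.1600−24.6400) = 0.0512. V = [p*·1.0000 + (1−p*)·0.0000]/1.04 = 0.4256. B = V − Δ·S = -1.2137.
Sanity check at the root: Δ(0,0)·S0 + B(0,0) reproduces V0 = 0.4256.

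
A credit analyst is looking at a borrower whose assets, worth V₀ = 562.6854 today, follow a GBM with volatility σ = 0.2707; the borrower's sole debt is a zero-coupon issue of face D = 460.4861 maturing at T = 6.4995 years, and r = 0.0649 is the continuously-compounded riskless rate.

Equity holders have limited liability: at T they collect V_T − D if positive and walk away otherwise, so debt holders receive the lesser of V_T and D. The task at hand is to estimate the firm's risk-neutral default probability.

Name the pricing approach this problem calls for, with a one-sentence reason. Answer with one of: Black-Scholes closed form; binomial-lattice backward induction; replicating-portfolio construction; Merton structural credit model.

Key observation: a levered firm with one bullet debt due at 6.4995 years is the canonical structural-credit setup: equity is a call on the firm's assets struck at the face value.

framework: Merton structural credit model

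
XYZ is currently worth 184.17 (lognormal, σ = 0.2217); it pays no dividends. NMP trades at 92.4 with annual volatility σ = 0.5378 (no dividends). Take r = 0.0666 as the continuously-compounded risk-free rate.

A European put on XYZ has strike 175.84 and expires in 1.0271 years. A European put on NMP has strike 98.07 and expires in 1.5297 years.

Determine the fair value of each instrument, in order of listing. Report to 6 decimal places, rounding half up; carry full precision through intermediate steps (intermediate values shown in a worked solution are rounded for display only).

[XYZ put K=175.84]
σ√T = 0.2217·√1.0271 = 0.224684
d₁ = (ln(S/K) + (r+σ²/2)T) / (σ√T) = (ln(184.17/175.84) + (0.0666+0.2217²/2)·1.0271) / 0.224684 = (0.046285 + 0.093646) / 0.224684 = 0.622791
d₂ = d₁ − σ√T = 0.622791 − 0.224684 = 0.398107
e^{−rT} = 0.933882
N(−d₁) = 0.266711,  N(−d₂) = 0.345276
price = K·e^{−rT}·N(−d₂) − S·N(−d₁) = 56.699072 − 49.120178 = 7.578894
[NMP put K=98.07]
σ√T = 0.5378·√1.5297 = 0.665157
d₁ = (ln(S/K) + (r+σ²/2)T) / (σ√T) = (ln(92.4/98.07) + (0.0666+0.5378²/2)·1.5297) / 0.665157 = (-0.059555 + 0.323095) / 0.665157 = 0.396208
d₂ = d₁ − σ√T = 0.396208 − 0.665157 = -0.268949
e^{−rT} = 0.903140
N(−d₁) = 0.345976,  N(−d₂) = 0.606016
price = K·e^{−rT}·N(−d₂) − S·N(−d₁) = 53.675347 − 31.968174 = 21.707173

price(XYZ put K=175.84) = 7.578894
price(NMP put K=98.07) = 21.707173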